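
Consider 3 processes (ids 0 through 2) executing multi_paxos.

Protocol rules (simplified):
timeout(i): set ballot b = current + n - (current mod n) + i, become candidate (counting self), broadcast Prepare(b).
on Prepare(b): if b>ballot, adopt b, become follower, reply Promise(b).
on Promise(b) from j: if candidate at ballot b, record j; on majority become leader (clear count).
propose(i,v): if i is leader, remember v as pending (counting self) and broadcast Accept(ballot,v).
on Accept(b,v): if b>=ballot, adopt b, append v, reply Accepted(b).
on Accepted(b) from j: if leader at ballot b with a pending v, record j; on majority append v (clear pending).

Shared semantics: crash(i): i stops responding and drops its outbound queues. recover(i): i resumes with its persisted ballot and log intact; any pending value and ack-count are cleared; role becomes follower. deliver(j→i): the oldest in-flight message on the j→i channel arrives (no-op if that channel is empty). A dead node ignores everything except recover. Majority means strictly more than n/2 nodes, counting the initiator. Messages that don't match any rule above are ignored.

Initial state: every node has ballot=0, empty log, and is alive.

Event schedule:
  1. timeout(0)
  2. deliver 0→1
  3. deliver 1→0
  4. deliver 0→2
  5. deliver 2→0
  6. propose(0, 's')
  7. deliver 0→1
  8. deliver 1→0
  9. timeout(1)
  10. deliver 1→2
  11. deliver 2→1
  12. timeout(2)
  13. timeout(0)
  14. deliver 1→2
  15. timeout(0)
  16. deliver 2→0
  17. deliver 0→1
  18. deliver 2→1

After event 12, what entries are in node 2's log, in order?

after 1 — timeout(0): n0:cand/b3/[-]
after 2 — deliver 0→1: n1:foll/b3/[-]
after 3 — deliver 1→0: n0:lead/b3/[-]
after 4 — deliver 0→2: n2:foll/b3/[-]
after 5 — deliver 2→0: ·
after 6 — propose(0,'s'): ·
after 7 — deliver 0→1: n1:foll/b3/[s]
after 8 — deliver 1→0: n0:lead/b3/[s]
after 9 — timeout(1): n1:cand/b7/[s]
after 10 — deliver 1→2: n2:foll/b7/[-]
after 11 — deliver 2→1: n1:lead/b7/[s]
after 12 — timeout(2): n2:cand/b11/[-]

empty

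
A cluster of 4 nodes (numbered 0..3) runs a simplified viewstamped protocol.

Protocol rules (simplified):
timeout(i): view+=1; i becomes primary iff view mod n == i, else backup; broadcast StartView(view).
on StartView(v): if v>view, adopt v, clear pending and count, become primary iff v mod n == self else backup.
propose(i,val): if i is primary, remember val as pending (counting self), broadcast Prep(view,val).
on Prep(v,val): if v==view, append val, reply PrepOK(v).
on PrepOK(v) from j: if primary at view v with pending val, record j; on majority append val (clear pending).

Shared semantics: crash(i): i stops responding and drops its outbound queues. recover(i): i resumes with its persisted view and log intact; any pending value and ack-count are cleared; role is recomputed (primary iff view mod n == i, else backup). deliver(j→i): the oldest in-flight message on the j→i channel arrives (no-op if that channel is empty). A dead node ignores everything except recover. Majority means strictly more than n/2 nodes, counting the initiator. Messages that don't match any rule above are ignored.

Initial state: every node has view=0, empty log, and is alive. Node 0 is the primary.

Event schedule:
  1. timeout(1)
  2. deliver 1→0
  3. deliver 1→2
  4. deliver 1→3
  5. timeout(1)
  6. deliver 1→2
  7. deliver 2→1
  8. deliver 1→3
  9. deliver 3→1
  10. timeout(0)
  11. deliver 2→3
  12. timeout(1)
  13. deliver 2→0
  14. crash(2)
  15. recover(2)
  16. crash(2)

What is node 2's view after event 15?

2

step 1 timeout(1): 1={prim,v=1,log=-}
step 2 deliver 1→0: 0={back,v=1,log=-}
step 3 deliver 1→2: 2={back,v=1,log=-}
step 4 deliver 1→3: 3={back,v=1,log=-}
step 5 timeout(1): 1={back,v=2,log=-}
step 6 deliver 1→2: 2={prim,v=2,log=-}
step 7 deliver 2→1: —
step 8 deliver 1→3: 3={back,v=2,log=-}
step 9 deliver 3→1: —
step 10 timeout(0): 0={back,v=2,log=-}
step 11 deliver 2→3: —
step 12 timeout(1): 1={back,v=3,log=-}
step 13 deliver 2→0: —
step 14 crash(2): 2={✗prim,v=2,log=-}
step 15 recover(2): 2={prim,v=2,log=-}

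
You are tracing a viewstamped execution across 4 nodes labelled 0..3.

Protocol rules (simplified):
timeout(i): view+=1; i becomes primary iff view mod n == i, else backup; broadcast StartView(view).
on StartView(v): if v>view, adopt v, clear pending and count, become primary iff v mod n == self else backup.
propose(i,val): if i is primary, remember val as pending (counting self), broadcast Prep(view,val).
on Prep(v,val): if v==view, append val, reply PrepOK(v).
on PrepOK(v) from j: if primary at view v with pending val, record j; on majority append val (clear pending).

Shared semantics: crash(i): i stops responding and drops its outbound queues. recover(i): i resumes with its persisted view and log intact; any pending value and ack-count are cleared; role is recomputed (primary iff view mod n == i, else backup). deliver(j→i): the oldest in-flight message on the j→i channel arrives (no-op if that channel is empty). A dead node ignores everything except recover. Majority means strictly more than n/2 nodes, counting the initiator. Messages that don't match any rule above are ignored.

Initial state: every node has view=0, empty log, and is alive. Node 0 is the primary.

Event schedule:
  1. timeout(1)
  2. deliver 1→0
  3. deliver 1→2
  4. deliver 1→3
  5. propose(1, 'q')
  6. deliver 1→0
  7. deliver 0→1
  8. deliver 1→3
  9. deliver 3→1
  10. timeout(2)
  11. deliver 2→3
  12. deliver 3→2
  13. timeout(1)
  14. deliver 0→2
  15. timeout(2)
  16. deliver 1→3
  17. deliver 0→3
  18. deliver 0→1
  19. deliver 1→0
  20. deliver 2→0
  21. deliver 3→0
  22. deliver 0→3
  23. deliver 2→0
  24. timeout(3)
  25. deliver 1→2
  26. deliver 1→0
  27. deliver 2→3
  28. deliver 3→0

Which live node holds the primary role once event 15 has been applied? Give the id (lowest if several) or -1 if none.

1. timeout(1):  <1:prim v1 ->
2. deliver 1→0:  <0:back v1 ->
3. deliver 1→2:  <2:back v1 ->
4. deliver 1→3:  <3:back v1 ->
5. propose(1,'q'):  nop
6. deliver 1→0:  <0:back v1 q>
7. deliver 0→1:  nop
8. deliver 1→3:  <3:back v1 q>
9. deliver 3→1:  <1:prim v1 q>
10. timeout(2):  <2:prim v2 ->
11. deliver 2→3:  <3:back v2 q>
12. deliver 3→2:  nop
13. timeout(1):  <1:back v2 q>
14. deliver 0→2:  nop
15. timeout(2):  <2:back v3 ->

-1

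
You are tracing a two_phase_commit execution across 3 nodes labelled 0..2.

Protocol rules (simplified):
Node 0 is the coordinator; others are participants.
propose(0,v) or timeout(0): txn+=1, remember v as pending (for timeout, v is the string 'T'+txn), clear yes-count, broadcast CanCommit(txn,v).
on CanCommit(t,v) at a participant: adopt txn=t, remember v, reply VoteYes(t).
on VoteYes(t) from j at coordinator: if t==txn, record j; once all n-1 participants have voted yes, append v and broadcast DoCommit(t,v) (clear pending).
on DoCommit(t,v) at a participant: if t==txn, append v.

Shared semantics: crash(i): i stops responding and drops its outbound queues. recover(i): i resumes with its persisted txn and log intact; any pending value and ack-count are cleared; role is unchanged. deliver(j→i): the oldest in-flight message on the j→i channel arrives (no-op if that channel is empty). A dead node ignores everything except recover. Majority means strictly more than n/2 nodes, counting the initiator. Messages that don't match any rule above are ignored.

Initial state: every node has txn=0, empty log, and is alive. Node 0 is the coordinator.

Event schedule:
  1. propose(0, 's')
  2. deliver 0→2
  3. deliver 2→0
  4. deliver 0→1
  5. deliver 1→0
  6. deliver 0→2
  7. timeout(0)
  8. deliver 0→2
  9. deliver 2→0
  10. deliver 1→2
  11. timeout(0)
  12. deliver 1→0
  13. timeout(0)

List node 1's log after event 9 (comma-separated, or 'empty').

empty

e1 propose(0,'s'): 0[coor,t=1,-]
e2 deliver 0→2: 2[part,t=1,-]
e3 deliver 2→0: ·
e4 deliver 0→1: 1[part,t=1,-]
e5 deliver 1→0: 0[coor,t=1,s]
e6 deliver 0→2: 2[part,t=1,s]
e7 timeout(0): 0[coor,t=2,s]
e8 deliver 0→2: 2[part,t=2,s]
e9 deliver 2→0: ·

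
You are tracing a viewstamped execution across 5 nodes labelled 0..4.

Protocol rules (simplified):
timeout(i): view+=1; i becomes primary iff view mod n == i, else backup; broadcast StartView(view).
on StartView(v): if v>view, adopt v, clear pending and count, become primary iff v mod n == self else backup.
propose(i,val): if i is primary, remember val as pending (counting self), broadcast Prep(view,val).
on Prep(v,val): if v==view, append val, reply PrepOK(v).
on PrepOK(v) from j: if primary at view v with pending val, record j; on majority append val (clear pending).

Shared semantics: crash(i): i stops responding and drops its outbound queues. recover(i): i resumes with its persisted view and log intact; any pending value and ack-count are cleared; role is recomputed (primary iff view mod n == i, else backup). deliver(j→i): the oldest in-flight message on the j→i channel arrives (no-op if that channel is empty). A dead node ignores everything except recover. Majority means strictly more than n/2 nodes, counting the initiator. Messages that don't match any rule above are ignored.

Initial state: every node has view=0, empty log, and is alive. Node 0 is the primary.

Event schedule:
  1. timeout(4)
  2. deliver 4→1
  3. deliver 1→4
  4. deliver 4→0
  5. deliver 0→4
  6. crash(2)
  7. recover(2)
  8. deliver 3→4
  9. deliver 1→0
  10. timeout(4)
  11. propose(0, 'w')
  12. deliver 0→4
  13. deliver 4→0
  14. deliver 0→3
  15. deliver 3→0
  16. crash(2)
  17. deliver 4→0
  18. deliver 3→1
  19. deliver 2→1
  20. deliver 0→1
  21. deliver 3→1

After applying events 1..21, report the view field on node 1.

1

e1 timeout(4): 4[back,v=1,-]
e2 deliver 4→1: 1[prim,v=1,-]
e3 deliver 1→4: ·
e4 deliver 4→0: 0[back,v=1,-]
e5 deliver 0→4: ·
e6 crash(2): 2[✗back,v=0,-]
e7 recover(2): 2[back,v=0,-]
e8 deliver 3→4: ·
e9 deliver 1→0: ·
e10 timeout(4): 4[back,v=2,-]
e11 propose(0,'w'): ·
e12 deliver 0→4: ·
e13 deliver 4→0: 0[back,v=2,-]
e14 deliver 0→3: ·
e15 deliver 3→0: ·
e16 crash(2): 2[✗back,v=0,-]
e17 deliver 4→0: ·
e18 deliver 3→1: ·
e19 deliver 2→1: ·
e20 deliver 0→1: ·
e21 deliver 3→1: ·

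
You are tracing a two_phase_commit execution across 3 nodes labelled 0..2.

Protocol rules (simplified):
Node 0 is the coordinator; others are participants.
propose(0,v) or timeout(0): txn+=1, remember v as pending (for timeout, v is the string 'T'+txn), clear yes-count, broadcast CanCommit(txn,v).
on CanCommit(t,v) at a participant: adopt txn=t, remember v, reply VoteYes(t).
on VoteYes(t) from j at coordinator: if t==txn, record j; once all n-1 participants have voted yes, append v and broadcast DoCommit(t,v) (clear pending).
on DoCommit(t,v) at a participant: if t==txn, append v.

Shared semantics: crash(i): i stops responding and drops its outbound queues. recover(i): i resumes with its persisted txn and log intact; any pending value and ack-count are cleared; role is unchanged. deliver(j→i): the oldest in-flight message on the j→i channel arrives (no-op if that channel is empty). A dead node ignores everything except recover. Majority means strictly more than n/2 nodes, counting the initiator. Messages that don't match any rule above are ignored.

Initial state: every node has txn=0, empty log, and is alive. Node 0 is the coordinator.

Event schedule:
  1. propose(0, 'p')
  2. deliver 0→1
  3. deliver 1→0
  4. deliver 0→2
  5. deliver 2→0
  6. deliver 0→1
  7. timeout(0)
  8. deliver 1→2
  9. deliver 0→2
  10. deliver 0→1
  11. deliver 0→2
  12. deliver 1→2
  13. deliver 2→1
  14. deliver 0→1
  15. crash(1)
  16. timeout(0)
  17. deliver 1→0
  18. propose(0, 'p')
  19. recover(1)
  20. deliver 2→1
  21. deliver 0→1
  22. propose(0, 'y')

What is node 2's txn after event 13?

2

step 1 propose(0,'p'): 0={coor,t=1,log=-}
step 2 deliver 0→1: 1={part,t=1,log=-}
step 3 deliver 1→0: —
step 4 deliver 0→2: 2={part,t=1,log=-}
step 5 deliver 2→0: 0={coor,t=1,log=p}
step 6 deliver 0→1: 1={part,t=1,log=p}
step 7 timeout(0): 0={coor,t=2,log=p}
step 8 deliver 1→2: —
step 9 deliver 0→2: 2={part,t=1,log=p}
step 10 deliver 0→1: 1={part,t=2,log=p}
step 11 deliver 0→2: 2={part,t=2,log=p}
step 12 deliver 1→2: —
step 13 deliver 2→1: —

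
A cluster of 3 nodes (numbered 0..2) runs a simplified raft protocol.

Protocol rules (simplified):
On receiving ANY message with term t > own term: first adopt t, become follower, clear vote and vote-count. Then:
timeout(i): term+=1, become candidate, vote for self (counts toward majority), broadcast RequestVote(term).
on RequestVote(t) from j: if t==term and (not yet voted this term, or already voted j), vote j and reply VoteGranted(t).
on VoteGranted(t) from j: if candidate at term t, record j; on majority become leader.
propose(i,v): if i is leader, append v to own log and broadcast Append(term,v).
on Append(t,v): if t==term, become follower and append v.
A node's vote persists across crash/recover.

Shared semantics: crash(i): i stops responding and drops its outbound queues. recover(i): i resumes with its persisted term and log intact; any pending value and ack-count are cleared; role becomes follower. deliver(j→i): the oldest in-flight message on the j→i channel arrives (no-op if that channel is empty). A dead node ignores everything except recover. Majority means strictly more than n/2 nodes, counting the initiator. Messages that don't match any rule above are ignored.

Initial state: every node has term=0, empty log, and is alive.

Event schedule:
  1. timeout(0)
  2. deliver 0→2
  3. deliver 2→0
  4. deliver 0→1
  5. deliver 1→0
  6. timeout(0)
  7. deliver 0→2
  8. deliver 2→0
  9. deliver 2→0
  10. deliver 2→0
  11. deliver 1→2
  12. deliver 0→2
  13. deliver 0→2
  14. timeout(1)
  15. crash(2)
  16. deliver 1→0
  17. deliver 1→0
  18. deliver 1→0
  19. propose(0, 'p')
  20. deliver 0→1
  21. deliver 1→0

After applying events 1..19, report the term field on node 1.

2

e1 timeout(0): 0[cand,t=1,-]
e2 deliver 0→2: 2[foll,t=1,-]
e3 deliver 2→0: 0[lead,t=1,-]
e4 deliver 0→1: 1[foll,t=1,-]
e5 deliver 1→0: ·
e6 timeout(0): 0[cand,t=2,-]
e7 deliver 0→2: 2[foll,t=2,-]
e8 deliver 2→0: 0[lead,t=2,-]
e9 deliver 2→0: ·
e10 deliver 2→0: ·
e11 deliver 1→2: ·
e12 deliver 0→2: ·
e13 deliver 0→2: ·
e14 timeout(1): 1[cand,t=2,-]
e15 crash(2): 2[✗foll,t=2,-]
e16 deliver 1→0: ·
e17 deliver 1→0: ·
e18 deliver 1→0: ·
e19 propose(0,'p'): 0[lead,t=2,p]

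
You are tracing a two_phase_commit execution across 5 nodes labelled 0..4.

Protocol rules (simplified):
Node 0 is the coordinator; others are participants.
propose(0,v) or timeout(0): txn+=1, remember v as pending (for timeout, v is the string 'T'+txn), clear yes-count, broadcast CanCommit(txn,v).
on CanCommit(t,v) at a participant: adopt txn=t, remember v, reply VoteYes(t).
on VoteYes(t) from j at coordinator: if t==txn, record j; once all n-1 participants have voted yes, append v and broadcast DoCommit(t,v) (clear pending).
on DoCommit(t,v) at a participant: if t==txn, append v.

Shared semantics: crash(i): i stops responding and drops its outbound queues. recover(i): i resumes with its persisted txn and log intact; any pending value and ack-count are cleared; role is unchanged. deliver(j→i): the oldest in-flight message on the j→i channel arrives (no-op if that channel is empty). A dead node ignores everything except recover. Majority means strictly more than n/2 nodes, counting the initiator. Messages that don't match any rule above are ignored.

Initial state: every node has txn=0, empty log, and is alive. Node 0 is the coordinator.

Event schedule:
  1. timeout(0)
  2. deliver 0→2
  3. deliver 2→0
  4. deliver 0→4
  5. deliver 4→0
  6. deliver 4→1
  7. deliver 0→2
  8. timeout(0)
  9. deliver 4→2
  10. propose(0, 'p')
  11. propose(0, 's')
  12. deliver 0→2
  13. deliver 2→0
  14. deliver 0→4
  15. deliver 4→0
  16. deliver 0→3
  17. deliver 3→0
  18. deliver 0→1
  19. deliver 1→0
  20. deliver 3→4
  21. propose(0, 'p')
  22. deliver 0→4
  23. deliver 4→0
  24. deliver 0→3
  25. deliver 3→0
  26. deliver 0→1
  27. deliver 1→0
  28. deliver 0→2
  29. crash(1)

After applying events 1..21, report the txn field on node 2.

1. timeout(0):  <0:coor t1 ->
2. deliver 0→2:  <2:part t1 ->
3. deliver 2→0:  nop
4. deliver 0→4:  <4:part t1 ->
5. deliver 4→0:  nop
6. deliver 4→1:  nop
7. deliver 0→2:  nop
8. timeout(0):  <0:coor t2 ->
9. deliver 4→2:  nop
10. propose(0,'p'):  <0:coor t3 ->
11. propose(0,'s'):  <0:coor t4 ->
12. deliver 0→2:  <2:part t2 ->
13. deliver 2→0:  nop
14. deliver 0→4:  <4:part t2 ->
15. deliver 4→0:  nop
16. deliver 0→3:  <3:part t1 ->
17. deliver 3→0:  nop
18. deliver 0→1:  <1:part t1 ->
19. deliver 1→0:  nop
20. deliver 3→4:  nop
21. propose(0,'p'):  <0:coor t5 ->

2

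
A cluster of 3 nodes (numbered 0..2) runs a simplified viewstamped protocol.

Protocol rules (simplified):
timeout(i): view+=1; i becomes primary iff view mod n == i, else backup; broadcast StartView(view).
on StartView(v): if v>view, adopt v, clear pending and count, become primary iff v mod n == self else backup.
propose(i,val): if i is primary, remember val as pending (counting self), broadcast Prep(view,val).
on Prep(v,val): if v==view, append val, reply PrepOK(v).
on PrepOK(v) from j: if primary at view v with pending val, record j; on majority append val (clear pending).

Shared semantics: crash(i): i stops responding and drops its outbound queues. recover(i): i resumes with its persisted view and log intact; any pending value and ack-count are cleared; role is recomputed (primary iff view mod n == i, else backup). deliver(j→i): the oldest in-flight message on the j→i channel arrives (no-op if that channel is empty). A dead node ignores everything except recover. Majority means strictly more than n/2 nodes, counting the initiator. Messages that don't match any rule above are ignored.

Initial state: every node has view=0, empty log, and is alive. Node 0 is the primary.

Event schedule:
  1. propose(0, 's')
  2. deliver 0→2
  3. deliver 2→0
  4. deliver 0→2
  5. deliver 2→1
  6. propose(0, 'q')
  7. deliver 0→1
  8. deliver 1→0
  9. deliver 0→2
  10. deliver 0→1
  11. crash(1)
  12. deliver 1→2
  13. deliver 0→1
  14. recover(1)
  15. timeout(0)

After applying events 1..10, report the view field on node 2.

[1] propose(0,'s') → ∅
[2] deliver 0→2 → N2(back v0 [s])
[3] deliver 2→0 → N0(prim v0 [s])
[4] deliver 0→2 → ∅
[5] deliver 2→1 → ∅
[6] propose(0,'q') → ∅
[7] deliver 0→1 → N1(back v0 [s])
[8] deliver 1→0 → N0(prim v0 [s,q])
[9] deliver 0→2 → N2(back v0 [s,q])
[10] deliver 0→1 → N1(back v0 [s,q])

0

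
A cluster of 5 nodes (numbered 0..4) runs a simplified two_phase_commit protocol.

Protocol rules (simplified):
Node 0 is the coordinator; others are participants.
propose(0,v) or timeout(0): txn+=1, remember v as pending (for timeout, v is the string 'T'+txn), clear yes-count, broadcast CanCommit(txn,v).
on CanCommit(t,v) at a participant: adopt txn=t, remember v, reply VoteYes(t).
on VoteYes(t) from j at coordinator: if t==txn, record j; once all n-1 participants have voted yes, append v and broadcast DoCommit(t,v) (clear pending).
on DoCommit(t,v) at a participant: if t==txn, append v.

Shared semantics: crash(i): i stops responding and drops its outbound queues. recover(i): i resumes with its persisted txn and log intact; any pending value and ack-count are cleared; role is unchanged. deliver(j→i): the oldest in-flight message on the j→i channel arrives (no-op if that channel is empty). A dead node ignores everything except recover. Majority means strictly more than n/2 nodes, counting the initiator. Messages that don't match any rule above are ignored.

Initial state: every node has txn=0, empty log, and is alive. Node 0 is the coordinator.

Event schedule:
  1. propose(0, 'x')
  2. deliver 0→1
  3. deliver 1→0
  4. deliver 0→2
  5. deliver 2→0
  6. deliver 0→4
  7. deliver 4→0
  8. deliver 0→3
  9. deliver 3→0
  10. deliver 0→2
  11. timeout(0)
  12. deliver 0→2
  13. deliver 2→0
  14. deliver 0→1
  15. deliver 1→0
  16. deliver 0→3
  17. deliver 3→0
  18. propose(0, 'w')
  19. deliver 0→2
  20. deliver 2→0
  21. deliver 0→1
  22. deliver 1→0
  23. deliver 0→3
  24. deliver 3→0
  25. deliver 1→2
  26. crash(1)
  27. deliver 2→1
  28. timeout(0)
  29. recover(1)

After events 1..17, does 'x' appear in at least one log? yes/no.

step 1 propose(0,'x'): 0={coor,t=1,log=-}
step 2 deliver 0→1: 1={part,t=1,log=-}
step 3 deliver 1→0: —
step 4 deliver 0→2: 2={part,t=1,log=-}
step 5 deliver 2→0: —
step 6 deliver 0→4: 4={part,t=1,log=-}
step 7 deliver 4→0: —
step 8 deliver 0→3: 3={part,t=1,log=-}
step 9 deliver 3→0: 0={coor,t=1,log=x}
step 10 deliver 0→2: 2={part,t=1,log=x}
step 11 timeout(0): 0={coor,t=2,log=x}
step 12 deliver 0→2: 2={part,t=2,log=x}
step 13 deliver 2→0: —
step 14 deliver 0→1: 1={part,t=1,log=x}
step 15 deliver 1→0: —
step 16 deliver 0→3: 3={part,t=1,log=x}
step 17 deliver 3→0: —

yes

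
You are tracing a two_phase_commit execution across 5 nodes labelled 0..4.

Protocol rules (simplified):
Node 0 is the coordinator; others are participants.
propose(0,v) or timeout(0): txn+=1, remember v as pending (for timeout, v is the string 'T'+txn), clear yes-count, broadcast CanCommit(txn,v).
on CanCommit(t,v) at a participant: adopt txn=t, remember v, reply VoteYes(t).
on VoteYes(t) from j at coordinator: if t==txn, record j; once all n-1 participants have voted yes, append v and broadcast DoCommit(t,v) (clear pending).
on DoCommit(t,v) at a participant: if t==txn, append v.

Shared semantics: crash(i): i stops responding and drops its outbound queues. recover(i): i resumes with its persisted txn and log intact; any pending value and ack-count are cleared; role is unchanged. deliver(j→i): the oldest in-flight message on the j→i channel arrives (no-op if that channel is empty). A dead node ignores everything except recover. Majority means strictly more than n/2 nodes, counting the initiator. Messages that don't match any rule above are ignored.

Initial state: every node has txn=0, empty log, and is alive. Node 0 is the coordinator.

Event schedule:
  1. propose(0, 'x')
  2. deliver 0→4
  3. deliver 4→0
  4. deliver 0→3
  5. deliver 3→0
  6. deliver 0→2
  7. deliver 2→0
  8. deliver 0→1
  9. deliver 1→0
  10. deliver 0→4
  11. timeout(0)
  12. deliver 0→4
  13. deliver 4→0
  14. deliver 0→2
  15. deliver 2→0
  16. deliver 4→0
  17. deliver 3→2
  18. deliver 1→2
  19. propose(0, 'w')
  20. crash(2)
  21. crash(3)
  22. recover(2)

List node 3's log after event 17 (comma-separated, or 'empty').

1. propose(0,'x'):  <0:coor t1 ->
2. deliver 0→4:  <4:part t1 ->
3. deliver 4→0:  nop
4. deliver 0→3:  <3:part t1 ->
5. deliver 3→0:  nop
6. deliver 0→2:  <2:part t1 ->
7. deliver 2→0:  nop
8. deliver 0→1:  <1:part t1 ->
9. deliver 1→0:  <0:coor t1 x>
10. deliver 0→4:  <4:part t1 x>
11. timeout(0):  <0:coor t2 x>
12. deliver 0→4:  <4:part t2 x>
13. deliver 4→0:  nop
14. deliver 0→2:  <2:part t1 x>
15. deliver 2→0:  nop
16. deliver 4→0:  nop
17. deliver 3→2:  nop

empty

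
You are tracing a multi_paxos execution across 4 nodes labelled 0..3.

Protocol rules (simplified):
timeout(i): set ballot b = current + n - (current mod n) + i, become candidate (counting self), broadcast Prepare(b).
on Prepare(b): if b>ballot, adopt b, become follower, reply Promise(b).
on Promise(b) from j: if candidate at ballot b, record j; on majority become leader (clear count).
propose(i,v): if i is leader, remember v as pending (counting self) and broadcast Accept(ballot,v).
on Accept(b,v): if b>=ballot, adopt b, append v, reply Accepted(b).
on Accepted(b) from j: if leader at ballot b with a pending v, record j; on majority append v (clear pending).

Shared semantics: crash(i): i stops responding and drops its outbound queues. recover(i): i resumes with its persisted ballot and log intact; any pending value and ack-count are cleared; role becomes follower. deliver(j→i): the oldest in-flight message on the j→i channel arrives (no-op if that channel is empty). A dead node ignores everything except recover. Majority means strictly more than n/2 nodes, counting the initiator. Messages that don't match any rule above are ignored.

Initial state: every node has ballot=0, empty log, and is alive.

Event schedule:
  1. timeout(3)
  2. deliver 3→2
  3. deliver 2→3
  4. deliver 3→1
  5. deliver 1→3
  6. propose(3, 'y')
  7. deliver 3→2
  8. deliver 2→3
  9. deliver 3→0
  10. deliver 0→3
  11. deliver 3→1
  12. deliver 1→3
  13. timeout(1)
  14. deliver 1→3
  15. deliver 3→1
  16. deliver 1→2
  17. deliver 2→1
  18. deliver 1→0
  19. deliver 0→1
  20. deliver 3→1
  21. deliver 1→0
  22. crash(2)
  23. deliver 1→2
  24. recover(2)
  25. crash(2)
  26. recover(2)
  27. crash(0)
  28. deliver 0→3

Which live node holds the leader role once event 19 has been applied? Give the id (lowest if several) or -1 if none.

1

1. timeout(3):  <3:cand b7 ->
2. deliver 3→2:  <2:foll b7 ->
3. deliver 2→3:  nop
4. deliver 3→1:  <1:foll b7 ->
5. deliver 1→3:  <3:lead b7 ->
6. propose(3,'y'):  nop
7. deliver 3→2:  <2:foll b7 y>
8. deliver 2→3:  nop
9. deliver 3→0:  <0:foll b7 ->
10. deliver 0→3:  nop
11. deliver 3→1:  <1:foll b7 y>
12. deliver 1→3:  <3:lead b7 y>
13. timeout(1):  <1:cand b9 y>
14. deliver 1→3:  <3:foll b9 y>
15. deliver 3→1:  nop
16. deliver 1→2:  <2:foll b9 y>
17. deliver 2→1:  <1:lead b9 y>
18. deliver 1→0:  <0:foll b9 ->
19. deliver 0→1:  nop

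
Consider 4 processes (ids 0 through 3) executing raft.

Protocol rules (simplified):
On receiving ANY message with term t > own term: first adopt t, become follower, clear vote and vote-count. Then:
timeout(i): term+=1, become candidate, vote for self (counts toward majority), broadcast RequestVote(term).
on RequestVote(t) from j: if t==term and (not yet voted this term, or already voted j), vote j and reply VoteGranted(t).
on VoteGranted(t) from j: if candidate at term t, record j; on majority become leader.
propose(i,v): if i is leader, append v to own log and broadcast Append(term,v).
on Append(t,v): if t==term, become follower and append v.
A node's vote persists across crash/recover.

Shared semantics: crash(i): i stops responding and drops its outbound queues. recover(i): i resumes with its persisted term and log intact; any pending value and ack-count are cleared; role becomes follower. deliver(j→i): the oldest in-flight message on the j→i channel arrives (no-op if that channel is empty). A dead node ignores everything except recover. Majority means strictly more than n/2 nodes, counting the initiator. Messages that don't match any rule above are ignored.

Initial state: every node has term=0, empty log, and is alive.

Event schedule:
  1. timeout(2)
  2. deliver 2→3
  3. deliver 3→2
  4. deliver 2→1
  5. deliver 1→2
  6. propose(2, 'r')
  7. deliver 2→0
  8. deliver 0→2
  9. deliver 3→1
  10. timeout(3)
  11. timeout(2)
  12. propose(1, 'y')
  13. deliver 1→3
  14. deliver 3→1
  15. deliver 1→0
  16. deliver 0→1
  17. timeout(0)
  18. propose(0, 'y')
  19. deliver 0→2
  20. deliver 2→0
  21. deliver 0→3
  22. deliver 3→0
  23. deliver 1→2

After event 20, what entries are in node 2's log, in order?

e1 timeout(2): 2[cand,t=1,-]
e2 deliver 2→3: 3[foll,t=1,-]
e3 deliver 3→2: ·
e4 deliver 2→1: 1[foll,t=1,-]
e5 deliver 1→2: 2[lead,t=1,-]
e6 propose(2,'r'): 2[lead,t=1,r]
e7 deliver 2→0: 0[foll,t=1,-]
e8 deliver 0→2: ·
e9 deliver 3→1: ·
e10 timeout(3): 3[cand,t=2,-]
e11 timeout(2): 2[cand,t=2,r]
e12 propose(1,'y'): ·
e13 deliver 1→3: ·
e14 deliver 3→1: 1[foll,t=2,-]
e15 deliver 1→0: ·
e16 deliver 0→1: ·
e17 timeout(0): 0[cand,t=2,-]
e18 propose(0,'y'): ·
e19 deliver 0→2: ·
e20 deliver 2→0: ·

r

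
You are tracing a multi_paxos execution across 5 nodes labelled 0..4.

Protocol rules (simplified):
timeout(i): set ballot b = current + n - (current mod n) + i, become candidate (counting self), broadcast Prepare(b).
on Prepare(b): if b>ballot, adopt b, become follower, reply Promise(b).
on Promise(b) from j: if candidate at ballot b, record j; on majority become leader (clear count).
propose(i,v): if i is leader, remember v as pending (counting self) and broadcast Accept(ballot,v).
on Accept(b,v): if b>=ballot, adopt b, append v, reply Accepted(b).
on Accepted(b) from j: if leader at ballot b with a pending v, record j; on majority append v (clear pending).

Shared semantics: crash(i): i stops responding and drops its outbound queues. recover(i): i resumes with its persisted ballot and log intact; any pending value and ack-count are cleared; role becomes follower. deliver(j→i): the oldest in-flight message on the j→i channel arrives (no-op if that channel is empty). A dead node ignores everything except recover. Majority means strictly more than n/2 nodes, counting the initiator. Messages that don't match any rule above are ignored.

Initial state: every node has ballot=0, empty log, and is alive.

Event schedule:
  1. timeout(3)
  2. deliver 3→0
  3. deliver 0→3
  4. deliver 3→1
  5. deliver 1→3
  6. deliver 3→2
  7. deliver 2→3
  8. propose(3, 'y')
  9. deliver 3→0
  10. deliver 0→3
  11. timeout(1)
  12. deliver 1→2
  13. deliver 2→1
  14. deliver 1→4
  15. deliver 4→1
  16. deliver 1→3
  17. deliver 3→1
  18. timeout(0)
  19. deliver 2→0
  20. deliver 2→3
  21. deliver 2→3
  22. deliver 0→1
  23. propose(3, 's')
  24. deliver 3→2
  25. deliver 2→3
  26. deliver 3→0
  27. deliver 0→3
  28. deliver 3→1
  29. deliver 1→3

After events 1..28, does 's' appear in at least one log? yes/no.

no

e1 timeout(3): 3[cand,b=8,-]
e2 deliver 3→0: 0[foll,b=8,-]
e3 deliver 0→3: ·
e4 deliver 3→1: 1[foll,b=8,-]
e5 deliver 1→3: 3[lead,b=8,-]
e6 deliver 3→2: 2[foll,b=8,-]
e7 deliver 2→3: ·
e8 propose(3,'y'): ·
e9 deliver 3→0: 0[foll,b=8,y]
e10 deliver 0→3: ·
e11 timeout(1): 1[cand,b=11,-]
e12 deliver 1→2: 2[foll,b=11,-]
e13 deliver 2→1: ·
e14 deliver 1→4: 4[foll,b=11,-]
e15 deliver 4→1: 1[lead,b=11,-]
e16 deliver 1→3: 3[foll,b=11,-]
e17 deliver 3→1: ·
e18 timeout(0): 0[cand,b=10,y]
e19 deliver 2→0: ·
e20 deliver 2→3: ·
e21 deliver 2→3: ·
e22 deliver 0→1: ·
e23 propose(3,'s'): ·
e24 deliver 3→2: ·
e25 deliver 2→3: ·
e26 deliver 3→0: ·
e27 deliver 0→3: ·
e28 deliver 3→1: ·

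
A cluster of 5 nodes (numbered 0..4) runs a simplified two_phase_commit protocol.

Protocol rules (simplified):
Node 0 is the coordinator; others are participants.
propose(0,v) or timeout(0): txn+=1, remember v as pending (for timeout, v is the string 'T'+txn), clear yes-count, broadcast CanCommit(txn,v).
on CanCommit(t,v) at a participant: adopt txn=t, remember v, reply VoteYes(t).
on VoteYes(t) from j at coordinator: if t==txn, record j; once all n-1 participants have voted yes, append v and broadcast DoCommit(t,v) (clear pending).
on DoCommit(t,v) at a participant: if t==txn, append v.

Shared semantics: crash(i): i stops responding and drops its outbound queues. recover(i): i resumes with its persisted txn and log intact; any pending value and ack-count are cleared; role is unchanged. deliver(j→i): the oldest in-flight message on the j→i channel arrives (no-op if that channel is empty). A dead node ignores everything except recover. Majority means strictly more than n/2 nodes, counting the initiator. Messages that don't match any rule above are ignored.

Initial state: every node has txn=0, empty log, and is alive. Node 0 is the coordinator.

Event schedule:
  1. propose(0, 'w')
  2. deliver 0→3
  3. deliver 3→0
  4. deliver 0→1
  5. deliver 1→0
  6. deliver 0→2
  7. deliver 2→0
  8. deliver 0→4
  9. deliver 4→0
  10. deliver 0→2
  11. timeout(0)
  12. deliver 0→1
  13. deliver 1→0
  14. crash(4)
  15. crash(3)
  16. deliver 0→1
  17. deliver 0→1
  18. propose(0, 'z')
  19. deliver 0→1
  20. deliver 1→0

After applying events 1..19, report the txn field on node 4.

after 1 — propose(0,'w'): n0:coor/t1/[-]
after 2 — deliver 0→3: n3:part/t1/[-]
after 3 — deliver 3→0: ·
after 4 — deliver 0→1: n1:part/t1/[-]
after 5 — deliver 1→0: ·
after 6 — deliver 0→2: n2:part/t1/[-]
after 7 — deliver 2→0: ·
after 8 — deliver 0→4: n4:part/t1/[-]
after 9 — deliver 4→0: n0:coor/t1/[w]
after 10 — deliver 0→2: n2:part/t1/[w]
after 11 — timeout(0): n0:coor/t2/[w]
after 12 — deliver 0→1: n1:part/t1/[w]
after 13 — deliver 1→0: ·
after 14 — crash(4): n4:✗part/t1/[-]
after 15 — crash(3): n3:✗part/t1/[-]
after 16 — deliver 0→1: n1:part/t2/[w]
after 17 — deliver 0→1: ·
after 18 — propose(0,'z'): n0:coor/t3/[w]
after 19 — deliver 0→1: n1:part/t3/[w]

1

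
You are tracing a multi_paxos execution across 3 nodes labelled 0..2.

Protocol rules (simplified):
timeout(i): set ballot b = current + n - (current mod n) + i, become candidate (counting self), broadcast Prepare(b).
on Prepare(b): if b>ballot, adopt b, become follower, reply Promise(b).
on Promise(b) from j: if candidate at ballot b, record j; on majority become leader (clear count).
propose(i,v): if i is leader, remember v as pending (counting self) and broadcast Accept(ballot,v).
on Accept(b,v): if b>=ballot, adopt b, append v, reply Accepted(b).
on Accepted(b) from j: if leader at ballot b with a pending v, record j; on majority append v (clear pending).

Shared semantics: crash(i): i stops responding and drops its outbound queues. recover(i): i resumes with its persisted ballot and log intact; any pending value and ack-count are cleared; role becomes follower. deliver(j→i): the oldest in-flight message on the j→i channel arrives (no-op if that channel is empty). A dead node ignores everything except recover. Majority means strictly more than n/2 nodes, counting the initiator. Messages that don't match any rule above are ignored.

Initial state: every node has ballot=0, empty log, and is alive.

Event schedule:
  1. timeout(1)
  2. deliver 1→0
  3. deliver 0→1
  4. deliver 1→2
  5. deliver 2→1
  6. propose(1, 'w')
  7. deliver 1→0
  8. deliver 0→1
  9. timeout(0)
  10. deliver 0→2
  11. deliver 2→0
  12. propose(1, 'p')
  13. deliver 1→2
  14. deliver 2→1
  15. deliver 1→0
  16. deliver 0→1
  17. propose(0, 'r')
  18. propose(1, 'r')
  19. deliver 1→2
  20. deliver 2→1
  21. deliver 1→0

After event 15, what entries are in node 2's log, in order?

empty

e1 timeout(1): 1[cand,b=4,-]
e2 deliver 1→0: 0[foll,b=4,-]
e3 deliver 0→1: 1[lead,b=4,-]
e4 deliver 1→2: 2[foll,b=4,-]
e5 deliver 2→1: ·
e6 propose(1,'w'): ·
e7 deliver 1→0: 0[foll,b=4,w]
e8 deliver 0→1: 1[lead,b=4,w]
e9 timeout(0): 0[cand,b=6,w]
e10 deliver 0→2: 2[foll,b=6,-]
e11 deliver 2→0: 0[lead,b=6,w]
e12 propose(1,'p'): ·
e13 deliver 1→2: ·
e14 deliver 2→1: ·
e15 deliver 1→0: ·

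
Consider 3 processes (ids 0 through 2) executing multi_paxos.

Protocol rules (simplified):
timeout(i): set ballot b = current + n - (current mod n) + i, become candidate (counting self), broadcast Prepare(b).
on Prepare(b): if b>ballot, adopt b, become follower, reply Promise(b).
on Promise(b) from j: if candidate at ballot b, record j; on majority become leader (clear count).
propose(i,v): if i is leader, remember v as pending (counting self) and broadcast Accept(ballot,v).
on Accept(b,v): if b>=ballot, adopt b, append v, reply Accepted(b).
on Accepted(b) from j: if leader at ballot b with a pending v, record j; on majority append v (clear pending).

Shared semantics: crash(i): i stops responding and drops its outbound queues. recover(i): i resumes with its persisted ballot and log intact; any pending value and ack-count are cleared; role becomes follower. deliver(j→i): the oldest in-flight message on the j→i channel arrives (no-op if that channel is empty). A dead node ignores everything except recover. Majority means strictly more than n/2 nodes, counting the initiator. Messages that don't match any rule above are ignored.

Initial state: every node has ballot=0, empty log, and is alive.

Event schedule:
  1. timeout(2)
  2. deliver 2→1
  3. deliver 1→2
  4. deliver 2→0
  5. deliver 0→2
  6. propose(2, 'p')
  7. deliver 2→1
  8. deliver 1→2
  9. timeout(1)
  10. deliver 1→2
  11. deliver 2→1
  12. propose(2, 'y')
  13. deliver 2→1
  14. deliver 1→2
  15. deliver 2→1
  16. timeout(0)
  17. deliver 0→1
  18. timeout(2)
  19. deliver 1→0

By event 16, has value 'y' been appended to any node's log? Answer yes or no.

e1 timeout(2): 2[cand,b=5,-]
e2 deliver 2→1: 1[foll,b=5,-]
e3 deliver 1→2: 2[lead,b=5,-]
e4 deliver 2→0: 0[foll,b=5,-]
e5 deliver 0→2: ·
e6 propose(2,'p'): ·
e7 deliver 2→1: 1[foll,b=5,p]
e8 deliver 1→2: 2[lead,b=5,p]
e9 timeout(1): 1[cand,b=7,p]
e10 deliver 1→2: 2[foll,b=7,p]
e11 deliver 2→1: 1[lead,b=7,p]
e12 propose(2,'y'): ·
e13 deliver 2→1: ·
e14 deliver 1→2: ·
e15 deliver 2→1: ·
e16 timeout(0): 0[cand,b=6,-]

no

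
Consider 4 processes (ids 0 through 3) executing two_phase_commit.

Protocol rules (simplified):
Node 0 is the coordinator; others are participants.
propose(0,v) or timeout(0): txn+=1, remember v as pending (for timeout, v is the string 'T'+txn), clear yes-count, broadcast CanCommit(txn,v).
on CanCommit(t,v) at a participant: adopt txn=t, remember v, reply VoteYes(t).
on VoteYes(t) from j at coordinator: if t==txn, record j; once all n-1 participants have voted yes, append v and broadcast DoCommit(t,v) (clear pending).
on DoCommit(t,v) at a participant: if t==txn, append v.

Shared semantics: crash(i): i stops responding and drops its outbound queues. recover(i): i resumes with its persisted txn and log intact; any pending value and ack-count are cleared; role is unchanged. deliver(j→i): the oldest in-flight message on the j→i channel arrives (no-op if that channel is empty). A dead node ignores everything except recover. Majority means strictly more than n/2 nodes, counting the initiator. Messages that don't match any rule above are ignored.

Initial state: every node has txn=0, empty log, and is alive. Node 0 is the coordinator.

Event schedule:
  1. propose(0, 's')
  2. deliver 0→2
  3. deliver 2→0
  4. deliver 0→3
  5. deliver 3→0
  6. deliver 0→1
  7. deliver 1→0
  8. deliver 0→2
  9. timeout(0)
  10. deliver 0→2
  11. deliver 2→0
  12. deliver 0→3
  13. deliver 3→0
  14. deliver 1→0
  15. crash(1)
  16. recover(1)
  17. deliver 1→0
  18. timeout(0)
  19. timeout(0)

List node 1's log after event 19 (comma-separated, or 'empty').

step 1 propose(0,'s'): 0={coor,t=1,log=-}
step 2 deliver 0→2: 2={part,t=1,log=-}
step 3 deliver 2→0: —
step 4 deliver 0→3: 3={part,t=1,log=-}
step 5 deliver 3→0: —
step 6 deliver 0→1: 1={part,t=1,log=-}
step 7 deliver 1→0: 0={coor,t=1,log=s}
step 8 deliver 0→2: 2={part,t=1,log=s}
step 9 timeout(0): 0={coor,t=2,log=s}
step 10 deliver 0→2: 2={part,t=2,log=s}
step 11 deliver 2→0: —
step 12 deliver 0→3: 3={part,t=1,log=s}
step 13 deliver 3→0: —
step 14 deliver 1→0: —
step 15 crash(1): 1={✗part,t=1,log=-}
step 16 recover(1): 1={part,t=1,log=-}
step 17 deliver 1→0: —
step 18 timeout(0): 0={coor,t=3,log=s}
step 19 timeout(0): 0={coor,t=4,log=s}

empty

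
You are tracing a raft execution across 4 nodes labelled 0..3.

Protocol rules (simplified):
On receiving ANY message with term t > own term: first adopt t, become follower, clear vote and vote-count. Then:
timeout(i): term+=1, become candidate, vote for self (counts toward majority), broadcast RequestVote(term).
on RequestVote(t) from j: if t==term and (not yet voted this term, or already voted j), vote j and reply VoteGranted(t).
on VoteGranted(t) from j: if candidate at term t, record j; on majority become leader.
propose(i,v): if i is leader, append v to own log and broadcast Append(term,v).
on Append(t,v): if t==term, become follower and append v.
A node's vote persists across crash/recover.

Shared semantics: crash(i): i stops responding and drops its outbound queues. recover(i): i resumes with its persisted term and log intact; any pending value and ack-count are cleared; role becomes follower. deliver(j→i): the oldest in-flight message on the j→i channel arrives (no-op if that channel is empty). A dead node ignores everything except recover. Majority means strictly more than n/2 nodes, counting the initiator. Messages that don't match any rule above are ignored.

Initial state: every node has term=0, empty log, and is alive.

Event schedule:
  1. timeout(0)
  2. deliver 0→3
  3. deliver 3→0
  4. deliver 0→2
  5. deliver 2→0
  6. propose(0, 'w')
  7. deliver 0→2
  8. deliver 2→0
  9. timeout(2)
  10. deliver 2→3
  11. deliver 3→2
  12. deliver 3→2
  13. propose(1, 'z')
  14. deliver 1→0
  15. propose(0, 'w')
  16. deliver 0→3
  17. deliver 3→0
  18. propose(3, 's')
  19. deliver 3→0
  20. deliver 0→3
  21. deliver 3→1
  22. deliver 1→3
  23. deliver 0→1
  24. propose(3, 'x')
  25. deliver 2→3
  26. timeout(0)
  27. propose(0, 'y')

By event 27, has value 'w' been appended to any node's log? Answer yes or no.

yes

step 1 timeout(0): 0={cand,t=1,log=-}
step 2 deliver 0→3: 3={foll,t=1,log=-}
step 3 deliver 3→0: —
step 4 deliver 0→2: 2={foll,t=1,log=-}
step 5 deliver 2→0: 0={lead,t=1,log=-}
step 6 propose(0,'w'): 0={lead,t=1,log=w}
step 7 deliver 0→2: 2={foll,t=1,log=w}
step 8 deliver 2→0: —
step 9 timeout(2): 2={cand,t=2,log=w}
step 10 deliver 2→3: 3={foll,t=2,log=-}
step 11 deliver 3→2: —
step 12 deliver 3→2: —
step 13 propose(1,'z'): —
step 14 deliver 1→0: —
step 15 propose(0,'w'): 0={lead,t=1,log=w,w}
step 16 deliver 0→3: —
step 17 deliver 3→0: —
step 18 propose(3,'s'): —
step 19 deliver 3→0: —
step 20 deliver 0→3: —
step 21 deliver 3→1: —
step 22 deliver 1→3: —
step 23 deliver 0→1: 1={foll,t=1,log=-}
step 24 propose(3,'x'): —
step 25 deliver 2→3: —
step 26 timeout(0): 0={cand,t=2,log=w,w}
step 27 propose(0,'y'): —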